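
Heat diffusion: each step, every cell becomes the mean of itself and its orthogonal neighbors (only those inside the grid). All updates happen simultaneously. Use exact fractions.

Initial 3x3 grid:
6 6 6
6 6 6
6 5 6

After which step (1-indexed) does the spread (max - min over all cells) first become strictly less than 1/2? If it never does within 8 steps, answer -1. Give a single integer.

Step 1: max=6, min=17/3, spread=1/3
  -> spread < 1/2 first at step 1
Step 2: max=6, min=1373/240, spread=67/240
Step 3: max=1193/200, min=12523/2160, spread=1807/10800
Step 4: max=32039/5400, min=5026037/864000, spread=33401/288000
Step 5: max=3196609/540000, min=45426067/7776000, spread=3025513/38880000
Step 6: max=170044051/28800000, min=18197473133/3110400000, spread=53531/995328
Step 7: max=45864883949/7776000000, min=1093711074151/186624000000, spread=450953/11943936
Step 8: max=5497711389481/933120000000, min=65675736439397/11197440000000, spread=3799043/143327232

Answer: 1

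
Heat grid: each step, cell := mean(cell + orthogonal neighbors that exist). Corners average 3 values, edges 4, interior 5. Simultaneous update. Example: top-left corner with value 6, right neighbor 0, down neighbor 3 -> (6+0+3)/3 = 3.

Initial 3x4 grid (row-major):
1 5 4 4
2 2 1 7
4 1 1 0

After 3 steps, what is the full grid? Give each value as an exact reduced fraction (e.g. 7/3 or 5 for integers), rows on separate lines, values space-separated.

Answer: 5647/2160 2609/900 1279/400 29/8
11623/4800 2401/1000 16951/6000 10691/3600
287/135 15497/7200 15397/7200 1103/432

Derivation:
After step 1:
  8/3 3 7/2 5
  9/4 11/5 3 3
  7/3 2 3/4 8/3
After step 2:
  95/36 341/120 29/8 23/6
  189/80 249/100 249/100 41/12
  79/36 437/240 101/48 77/36
After step 3:
  5647/2160 2609/900 1279/400 29/8
  11623/4800 2401/1000 16951/6000 10691/3600
  287/135 15497/7200 15397/7200 1103/432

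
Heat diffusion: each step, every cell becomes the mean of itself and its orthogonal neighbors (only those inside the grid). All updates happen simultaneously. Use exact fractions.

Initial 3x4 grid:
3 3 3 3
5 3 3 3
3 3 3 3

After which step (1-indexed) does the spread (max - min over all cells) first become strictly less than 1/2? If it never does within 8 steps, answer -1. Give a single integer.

Answer: 3

Derivation:
Step 1: max=11/3, min=3, spread=2/3
Step 2: max=427/120, min=3, spread=67/120
Step 3: max=3677/1080, min=3, spread=437/1080
  -> spread < 1/2 first at step 3
Step 4: max=1453531/432000, min=1509/500, spread=29951/86400
Step 5: max=12879821/3888000, min=10283/3375, spread=206761/777600
Step 6: max=5121795571/1555200000, min=8265671/2700000, spread=14430763/62208000
Step 7: max=305043741689/93312000000, min=665652727/216000000, spread=139854109/746496000
Step 8: max=18218631890251/5598720000000, min=60171228977/19440000000, spread=7114543559/44789760000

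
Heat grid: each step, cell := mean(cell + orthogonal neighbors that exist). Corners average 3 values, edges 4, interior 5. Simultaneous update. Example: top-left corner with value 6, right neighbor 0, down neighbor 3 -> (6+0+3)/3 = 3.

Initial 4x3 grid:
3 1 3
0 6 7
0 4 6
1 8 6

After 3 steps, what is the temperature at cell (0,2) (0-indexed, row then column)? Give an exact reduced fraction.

Step 1: cell (0,2) = 11/3
Step 2: cell (0,2) = 149/36
Step 3: cell (0,2) = 4223/1080
Full grid after step 3:
  5291/2160 15911/4800 4223/1080
  4991/1800 1761/500 32989/7200
  3589/1200 12731/3000 36109/7200
  2551/720 63203/14400 2917/540

Answer: 4223/1080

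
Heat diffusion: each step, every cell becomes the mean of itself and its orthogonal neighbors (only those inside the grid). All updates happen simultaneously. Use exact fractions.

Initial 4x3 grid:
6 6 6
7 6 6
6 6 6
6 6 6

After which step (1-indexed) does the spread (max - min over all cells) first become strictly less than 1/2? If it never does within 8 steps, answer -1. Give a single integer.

Answer: 1

Derivation:
Step 1: max=19/3, min=6, spread=1/3
  -> spread < 1/2 first at step 1
Step 2: max=751/120, min=6, spread=31/120
Step 3: max=6691/1080, min=6, spread=211/1080
Step 4: max=664897/108000, min=10847/1800, spread=14077/108000
Step 5: max=5972407/972000, min=651683/108000, spread=5363/48600
Step 6: max=178700809/29160000, min=362869/60000, spread=93859/1166400
Step 7: max=10707874481/1749600000, min=588536467/97200000, spread=4568723/69984000
Step 8: max=641636435629/104976000000, min=17677618889/2916000000, spread=8387449/167961600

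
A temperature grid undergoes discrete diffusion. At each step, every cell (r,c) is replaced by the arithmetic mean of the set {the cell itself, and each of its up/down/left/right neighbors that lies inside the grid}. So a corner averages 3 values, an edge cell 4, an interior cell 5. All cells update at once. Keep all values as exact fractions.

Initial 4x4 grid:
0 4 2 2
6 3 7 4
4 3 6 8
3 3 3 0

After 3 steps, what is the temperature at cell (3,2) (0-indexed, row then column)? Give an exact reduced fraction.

Step 1: cell (3,2) = 3
Step 2: cell (3,2) = 113/30
Step 3: cell (3,2) = 13493/3600
Full grid after step 3:
  7361/2160 12019/3600 13787/3600 8179/2160
  25193/7200 4747/1200 24037/6000 31459/7200
  26993/7200 22703/6000 25837/6000 30331/7200
  7433/2160 13189/3600 13493/3600 8779/2160

Answer: 13493/3600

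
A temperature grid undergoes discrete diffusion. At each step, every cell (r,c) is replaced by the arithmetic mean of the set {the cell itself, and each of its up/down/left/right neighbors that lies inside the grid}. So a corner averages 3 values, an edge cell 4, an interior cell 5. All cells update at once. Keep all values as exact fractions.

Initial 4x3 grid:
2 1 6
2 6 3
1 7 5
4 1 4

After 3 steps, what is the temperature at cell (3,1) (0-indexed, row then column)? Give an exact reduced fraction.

Answer: 3271/900

Derivation:
Step 1: cell (3,1) = 4
Step 2: cell (3,1) = 10/3
Step 3: cell (3,1) = 3271/900
Full grid after step 3:
  791/270 5499/1600 4099/1080
  22633/7200 7263/2000 29483/7200
  7901/2400 5561/1500 29753/7200
  51/16 3271/900 1675/432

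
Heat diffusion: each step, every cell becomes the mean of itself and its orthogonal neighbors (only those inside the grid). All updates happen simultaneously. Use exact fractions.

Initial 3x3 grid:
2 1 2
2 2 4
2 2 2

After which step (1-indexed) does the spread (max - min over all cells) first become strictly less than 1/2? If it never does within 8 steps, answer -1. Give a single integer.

Answer: 3

Derivation:
Step 1: max=8/3, min=5/3, spread=1
Step 2: max=97/40, min=65/36, spread=223/360
Step 3: max=2531/1080, min=4147/2160, spread=61/144
  -> spread < 1/2 first at step 3
Step 4: max=146707/64800, min=255089/129600, spread=511/1728
Step 5: max=8660279/3888000, min=15704683/7776000, spread=4309/20736
Step 6: max=511594063/233280000, min=955135001/466560000, spread=36295/248832
Step 7: max=30413955611/13996800000, min=57961289347/27993600000, spread=305773/2985984
Step 8: max=1811397952267/839808000000, min=3502048201409/1679616000000, spread=2575951/35831808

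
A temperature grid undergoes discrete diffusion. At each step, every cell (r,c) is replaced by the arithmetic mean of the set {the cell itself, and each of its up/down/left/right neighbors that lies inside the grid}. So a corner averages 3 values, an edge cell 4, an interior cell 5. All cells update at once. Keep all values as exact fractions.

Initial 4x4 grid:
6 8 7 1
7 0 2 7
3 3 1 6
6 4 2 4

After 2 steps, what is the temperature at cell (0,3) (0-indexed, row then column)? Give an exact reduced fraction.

Step 1: cell (0,3) = 5
Step 2: cell (0,3) = 9/2
Full grid after step 2:
  65/12 83/16 363/80 9/2
  79/16 377/100 187/50 169/40
  917/240 7/2 313/100 153/40
  77/18 391/120 133/40 15/4

Answer: 9/2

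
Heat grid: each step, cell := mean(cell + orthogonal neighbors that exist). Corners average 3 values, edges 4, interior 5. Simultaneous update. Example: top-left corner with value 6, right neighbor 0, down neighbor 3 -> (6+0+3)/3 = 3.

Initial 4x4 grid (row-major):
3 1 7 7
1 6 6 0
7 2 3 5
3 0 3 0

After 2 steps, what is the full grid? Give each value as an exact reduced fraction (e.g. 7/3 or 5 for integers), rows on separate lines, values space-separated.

After step 1:
  5/3 17/4 21/4 14/3
  17/4 16/5 22/5 9/2
  13/4 18/5 19/5 2
  10/3 2 3/2 8/3
After step 2:
  61/18 431/120 557/120 173/36
  371/120 197/50 423/100 467/120
  433/120 317/100 153/50 389/120
  103/36 313/120 299/120 37/18

Answer: 61/18 431/120 557/120 173/36
371/120 197/50 423/100 467/120
433/120 317/100 153/50 389/120
103/36 313/120 299/120 37/18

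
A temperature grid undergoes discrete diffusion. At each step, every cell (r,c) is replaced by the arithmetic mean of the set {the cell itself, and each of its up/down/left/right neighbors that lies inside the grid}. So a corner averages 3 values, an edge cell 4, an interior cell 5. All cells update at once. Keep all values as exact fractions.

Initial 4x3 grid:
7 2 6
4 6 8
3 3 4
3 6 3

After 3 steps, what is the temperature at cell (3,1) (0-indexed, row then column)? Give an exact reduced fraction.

Step 1: cell (3,1) = 15/4
Step 2: cell (3,1) = 989/240
Step 3: cell (3,1) = 11579/2880
Full grid after step 3:
  5053/1080 14629/2880 11171/2160
  6613/1440 703/150 3689/720
  649/160 2669/600 1639/360
  239/60 11579/2880 9449/2160

Answer: 11579/2880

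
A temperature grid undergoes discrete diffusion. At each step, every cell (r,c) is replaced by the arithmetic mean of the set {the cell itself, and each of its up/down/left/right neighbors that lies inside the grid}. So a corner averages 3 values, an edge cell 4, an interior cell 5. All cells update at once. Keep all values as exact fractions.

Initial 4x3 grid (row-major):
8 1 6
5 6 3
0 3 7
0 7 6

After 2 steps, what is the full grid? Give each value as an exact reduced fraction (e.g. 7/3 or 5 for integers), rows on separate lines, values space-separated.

Answer: 44/9 337/80 169/36
901/240 237/50 1031/240
821/240 379/100 1291/240
25/9 22/5 185/36

Derivation:
After step 1:
  14/3 21/4 10/3
  19/4 18/5 11/2
  2 23/5 19/4
  7/3 4 20/3
After step 2:
  44/9 337/80 169/36
  901/240 237/50 1031/240
  821/240 379/100 1291/240
  25/9 22/5 185/36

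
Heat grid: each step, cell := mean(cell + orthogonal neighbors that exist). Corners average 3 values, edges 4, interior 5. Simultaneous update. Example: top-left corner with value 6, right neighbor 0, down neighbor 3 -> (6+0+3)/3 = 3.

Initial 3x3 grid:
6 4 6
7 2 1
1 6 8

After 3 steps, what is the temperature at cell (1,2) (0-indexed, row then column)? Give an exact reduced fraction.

Step 1: cell (1,2) = 17/4
Step 2: cell (1,2) = 203/48
Step 3: cell (1,2) = 12289/2880
Full grid after step 3:
  991/216 6307/1440 1847/432
  1603/360 439/100 12289/2880
  1925/432 12589/2880 317/72

Answer: 12289/2880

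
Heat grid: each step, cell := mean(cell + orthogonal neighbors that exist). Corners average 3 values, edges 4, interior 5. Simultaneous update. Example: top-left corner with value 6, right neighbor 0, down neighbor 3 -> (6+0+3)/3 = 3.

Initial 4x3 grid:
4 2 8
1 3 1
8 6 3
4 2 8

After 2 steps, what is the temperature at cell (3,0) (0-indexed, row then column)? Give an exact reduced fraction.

Step 1: cell (3,0) = 14/3
Step 2: cell (3,0) = 173/36
Full grid after step 2:
  127/36 257/80 35/9
  821/240 19/5 871/240
  1069/240 17/4 1019/240
  173/36 23/5 83/18

Answer: 173/36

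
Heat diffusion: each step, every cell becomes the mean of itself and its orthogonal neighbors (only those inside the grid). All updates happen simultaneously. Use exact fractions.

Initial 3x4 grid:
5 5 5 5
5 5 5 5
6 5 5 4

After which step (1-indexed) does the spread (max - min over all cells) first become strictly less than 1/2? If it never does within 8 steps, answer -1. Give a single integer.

Step 1: max=16/3, min=14/3, spread=2/3
Step 2: max=95/18, min=85/18, spread=5/9
Step 3: max=2233/432, min=2087/432, spread=73/216
  -> spread < 1/2 first at step 3
Step 4: max=133187/25920, min=126013/25920, spread=3587/12960
Step 5: max=1586597/311040, min=1523803/311040, spread=31397/155520
Step 6: max=94866271/18662400, min=91757729/18662400, spread=1554271/9331200
Step 7: max=7566262493/1492992000, min=7363657507/1492992000, spread=101302493/746496000
Step 8: max=90575587739/17915904000, min=88583452261/17915904000, spread=996067739/8957952000

Answer: 3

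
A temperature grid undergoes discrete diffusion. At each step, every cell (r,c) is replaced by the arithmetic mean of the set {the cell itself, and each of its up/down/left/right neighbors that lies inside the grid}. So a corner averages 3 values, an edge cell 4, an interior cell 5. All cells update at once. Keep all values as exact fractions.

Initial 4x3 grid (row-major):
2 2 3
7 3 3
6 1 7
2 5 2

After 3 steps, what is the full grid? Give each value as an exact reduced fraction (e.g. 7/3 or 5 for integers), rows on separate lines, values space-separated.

After step 1:
  11/3 5/2 8/3
  9/2 16/5 4
  4 22/5 13/4
  13/3 5/2 14/3
After step 2:
  32/9 361/120 55/18
  461/120 93/25 787/240
  517/120 347/100 979/240
  65/18 159/40 125/36
After step 3:
  1873/540 24011/7200 6727/2160
  13883/3600 20783/6000 25441/7200
  3427/900 7821/2000 25741/7200
  2141/540 8717/2400 8299/2160

Answer: 1873/540 24011/7200 6727/2160
13883/3600 20783/6000 25441/7200
3427/900 7821/2000 25741/7200
2141/540 8717/2400 8299/2160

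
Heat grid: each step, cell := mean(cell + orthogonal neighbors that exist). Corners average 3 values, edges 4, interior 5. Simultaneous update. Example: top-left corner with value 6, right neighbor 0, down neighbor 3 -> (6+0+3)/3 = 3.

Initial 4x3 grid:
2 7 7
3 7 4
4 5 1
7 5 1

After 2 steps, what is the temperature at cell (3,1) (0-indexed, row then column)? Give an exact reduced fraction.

Answer: 497/120

Derivation:
Step 1: cell (3,1) = 9/2
Step 2: cell (3,1) = 497/120
Full grid after step 2:
  55/12 419/80 11/2
  359/80 241/50 187/40
  1109/240 108/25 427/120
  175/36 497/120 115/36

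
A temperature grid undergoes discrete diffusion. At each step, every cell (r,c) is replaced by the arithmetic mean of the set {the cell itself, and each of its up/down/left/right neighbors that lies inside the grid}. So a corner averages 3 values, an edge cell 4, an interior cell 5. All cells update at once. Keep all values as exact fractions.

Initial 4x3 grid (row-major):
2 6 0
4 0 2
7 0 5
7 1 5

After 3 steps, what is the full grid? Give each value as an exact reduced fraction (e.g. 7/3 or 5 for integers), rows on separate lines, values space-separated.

After step 1:
  4 2 8/3
  13/4 12/5 7/4
  9/2 13/5 3
  5 13/4 11/3
After step 2:
  37/12 83/30 77/36
  283/80 12/5 589/240
  307/80 63/20 661/240
  17/4 871/240 119/36
After step 3:
  751/240 187/72 5299/2160
  1543/480 1717/600 3509/1440
  591/160 757/240 4199/1440
  703/180 10321/2880 436/135

Answer: 751/240 187/72 5299/2160
1543/480 1717/600 3509/1440
591/160 757/240 4199/1440
703/180 10321/2880 436/135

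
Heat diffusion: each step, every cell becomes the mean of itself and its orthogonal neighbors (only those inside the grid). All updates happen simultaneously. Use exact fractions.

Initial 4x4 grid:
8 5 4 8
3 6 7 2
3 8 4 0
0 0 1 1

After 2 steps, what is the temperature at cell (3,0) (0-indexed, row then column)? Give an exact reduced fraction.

Answer: 9/4

Derivation:
Step 1: cell (3,0) = 1
Step 2: cell (3,0) = 9/4
Full grid after step 2:
  193/36 1373/240 1261/240 179/36
  589/120 507/100 493/100 229/60
  137/40 79/20 321/100 8/3
  9/4 179/80 101/48 47/36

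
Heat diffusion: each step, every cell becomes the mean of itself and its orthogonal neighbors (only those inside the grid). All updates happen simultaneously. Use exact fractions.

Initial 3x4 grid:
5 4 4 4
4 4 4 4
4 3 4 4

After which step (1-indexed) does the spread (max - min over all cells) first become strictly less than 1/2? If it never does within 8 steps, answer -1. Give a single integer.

Step 1: max=13/3, min=11/3, spread=2/3
Step 2: max=77/18, min=449/120, spread=193/360
Step 3: max=4459/1080, min=4633/1200, spread=2893/10800
  -> spread < 1/2 first at step 3
Step 4: max=530821/129600, min=210259/54000, spread=130997/648000
Step 5: max=31496489/7776000, min=8462969/2160000, spread=5149003/38880000
Step 6: max=1881808111/466560000, min=76523539/19440000, spread=1809727/18662400
Step 7: max=112426953749/27993600000, min=7671765191/1944000000, spread=9767674993/139968000000
Step 8: max=6730542944191/1679616000000, min=69153647071/17496000000, spread=734342603/13436928000

Answer: 3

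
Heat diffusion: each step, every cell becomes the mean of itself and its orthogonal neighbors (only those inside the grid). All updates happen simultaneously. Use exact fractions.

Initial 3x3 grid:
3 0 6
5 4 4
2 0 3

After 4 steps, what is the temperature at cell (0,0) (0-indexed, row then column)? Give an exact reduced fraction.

Answer: 394157/129600

Derivation:
Step 1: cell (0,0) = 8/3
Step 2: cell (0,0) = 113/36
Step 3: cell (0,0) = 6391/2160
Step 4: cell (0,0) = 394157/129600
Full grid after step 4:
  394157/129600 885373/288000 208841/64800
  45611/16000 1084253/360000 2624119/864000
  361057/129600 2400619/864000 190691/64800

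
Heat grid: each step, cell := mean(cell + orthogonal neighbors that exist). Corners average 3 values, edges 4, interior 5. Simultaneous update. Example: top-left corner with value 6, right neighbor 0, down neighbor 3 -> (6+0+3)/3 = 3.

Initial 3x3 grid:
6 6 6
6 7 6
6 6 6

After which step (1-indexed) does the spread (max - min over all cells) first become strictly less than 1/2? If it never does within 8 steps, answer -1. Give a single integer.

Step 1: max=25/4, min=6, spread=1/4
  -> spread < 1/2 first at step 1
Step 2: max=156/25, min=489/80, spread=51/400
Step 3: max=29623/4800, min=2207/360, spread=589/14400
Step 4: max=184943/30000, min=1769081/288000, spread=31859/1440000
Step 5: max=106371607/17280000, min=11064721/1800000, spread=751427/86400000
Step 6: max=664634687/108000000, min=6375863129/1036800000, spread=23149331/5184000000
Step 7: max=382730654263/62208000000, min=39854931889/6480000000, spread=616540643/311040000000
Step 8: max=2391912453983/388800000000, min=22958812008761/3732480000000, spread=17737747379/18662400000000

Answer: 1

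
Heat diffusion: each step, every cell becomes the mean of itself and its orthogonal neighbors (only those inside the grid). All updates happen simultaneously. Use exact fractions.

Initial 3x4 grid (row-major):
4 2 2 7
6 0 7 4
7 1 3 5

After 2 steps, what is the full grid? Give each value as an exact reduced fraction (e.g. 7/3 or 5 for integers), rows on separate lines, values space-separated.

Answer: 41/12 137/40 421/120 175/36
967/240 77/25 413/100 1037/240
35/9 877/240 279/80 55/12

Derivation:
After step 1:
  4 2 9/2 13/3
  17/4 16/5 16/5 23/4
  14/3 11/4 4 4
After step 2:
  41/12 137/40 421/120 175/36
  967/240 77/25 413/100 1037/240
  35/9 877/240 279/80 55/12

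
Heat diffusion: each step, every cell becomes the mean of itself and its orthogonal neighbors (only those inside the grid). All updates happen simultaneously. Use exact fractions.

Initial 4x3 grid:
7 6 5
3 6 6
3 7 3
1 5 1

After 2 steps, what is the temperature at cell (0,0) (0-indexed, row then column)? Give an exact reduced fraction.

Answer: 193/36

Derivation:
Step 1: cell (0,0) = 16/3
Step 2: cell (0,0) = 193/36
Full grid after step 2:
  193/36 113/20 50/9
  1151/240 523/100 1231/240
  321/80 433/100 341/80
  10/3 143/40 43/12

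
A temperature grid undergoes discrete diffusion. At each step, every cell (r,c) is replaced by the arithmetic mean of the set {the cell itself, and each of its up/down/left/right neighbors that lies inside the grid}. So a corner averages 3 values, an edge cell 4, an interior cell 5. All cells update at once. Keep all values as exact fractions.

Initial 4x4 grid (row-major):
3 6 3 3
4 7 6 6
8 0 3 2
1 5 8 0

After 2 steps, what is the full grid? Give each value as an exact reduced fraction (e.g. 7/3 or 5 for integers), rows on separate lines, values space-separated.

Answer: 175/36 1091/240 73/16 17/4
1061/240 489/100 443/100 4
1081/240 79/20 403/100 53/15
137/36 503/120 439/120 121/36

Derivation:
After step 1:
  13/3 19/4 9/2 4
  11/2 23/5 5 17/4
  13/4 23/5 19/5 11/4
  14/3 7/2 4 10/3
After step 2:
  175/36 1091/240 73/16 17/4
  1061/240 489/100 443/100 4
  1081/240 79/20 403/100 53/15
  137/36 503/120 439/120 121/36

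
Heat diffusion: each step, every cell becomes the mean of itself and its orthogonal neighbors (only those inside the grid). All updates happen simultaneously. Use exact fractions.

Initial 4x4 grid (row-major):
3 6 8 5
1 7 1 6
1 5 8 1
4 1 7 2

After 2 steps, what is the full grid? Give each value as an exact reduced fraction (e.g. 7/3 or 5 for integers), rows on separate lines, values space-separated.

Answer: 37/9 55/12 35/6 175/36
157/48 117/25 453/100 119/24
243/80 99/25 471/100 457/120
3 303/80 989/240 145/36

Derivation:
After step 1:
  10/3 6 5 19/3
  3 4 6 13/4
  11/4 22/5 22/5 17/4
  2 17/4 9/2 10/3
After step 2:
  37/9 55/12 35/6 175/36
  157/48 117/25 453/100 119/24
  243/80 99/25 471/100 457/120
  3 303/80 989/240 145/36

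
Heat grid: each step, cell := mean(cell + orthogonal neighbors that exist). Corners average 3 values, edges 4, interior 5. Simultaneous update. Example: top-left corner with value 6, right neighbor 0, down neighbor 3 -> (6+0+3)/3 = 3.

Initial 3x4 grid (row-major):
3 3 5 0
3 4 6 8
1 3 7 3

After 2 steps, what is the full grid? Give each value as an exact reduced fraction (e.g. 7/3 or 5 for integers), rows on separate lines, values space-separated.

Answer: 19/6 281/80 211/48 145/36
713/240 401/100 223/50 247/48
53/18 439/120 41/8 5

Derivation:
After step 1:
  3 15/4 7/2 13/3
  11/4 19/5 6 17/4
  7/3 15/4 19/4 6
After step 2:
  19/6 281/80 211/48 145/36
  713/240 401/100 223/50 247/48
  53/18 439/120 41/8 5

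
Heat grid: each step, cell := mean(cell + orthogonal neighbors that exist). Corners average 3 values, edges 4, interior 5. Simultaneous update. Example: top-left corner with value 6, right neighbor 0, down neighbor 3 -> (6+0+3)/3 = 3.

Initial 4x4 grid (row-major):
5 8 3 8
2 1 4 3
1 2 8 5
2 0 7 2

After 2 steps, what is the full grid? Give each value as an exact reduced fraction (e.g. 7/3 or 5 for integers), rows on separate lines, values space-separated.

After step 1:
  5 17/4 23/4 14/3
  9/4 17/5 19/5 5
  7/4 12/5 26/5 9/2
  1 11/4 17/4 14/3
After step 2:
  23/6 23/5 277/60 185/36
  31/10 161/50 463/100 539/120
  37/20 31/10 403/100 581/120
  11/6 13/5 253/60 161/36

Answer: 23/6 23/5 277/60 185/36
31/10 161/50 463/100 539/120
37/20 31/10 403/100 581/120
11/6 13/5 253/60 161/36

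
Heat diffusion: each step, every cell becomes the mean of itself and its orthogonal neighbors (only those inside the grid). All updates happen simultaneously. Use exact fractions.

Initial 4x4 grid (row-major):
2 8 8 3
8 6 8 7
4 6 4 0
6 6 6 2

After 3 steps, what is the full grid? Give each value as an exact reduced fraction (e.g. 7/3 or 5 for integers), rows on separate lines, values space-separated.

Answer: 4369/720 2939/480 4909/800 229/40
231/40 12139/2000 5653/1000 12367/2400
10373/1800 16411/3000 29971/6000 31021/7200
5911/1080 19231/3600 16283/3600 8473/2160

Derivation:
After step 1:
  6 6 27/4 6
  5 36/5 33/5 9/2
  6 26/5 24/5 13/4
  16/3 6 9/2 8/3
After step 2:
  17/3 519/80 507/80 23/4
  121/20 6 597/100 407/80
  323/60 146/25 487/100 913/240
  52/9 631/120 539/120 125/36
After step 3:
  4369/720 2939/480 4909/800 229/40
  231/40 12139/2000 5653/1000 12367/2400
  10373/1800 16411/3000 29971/6000 31021/7200
  5911/1080 19231/3600 16283/3600 8473/2160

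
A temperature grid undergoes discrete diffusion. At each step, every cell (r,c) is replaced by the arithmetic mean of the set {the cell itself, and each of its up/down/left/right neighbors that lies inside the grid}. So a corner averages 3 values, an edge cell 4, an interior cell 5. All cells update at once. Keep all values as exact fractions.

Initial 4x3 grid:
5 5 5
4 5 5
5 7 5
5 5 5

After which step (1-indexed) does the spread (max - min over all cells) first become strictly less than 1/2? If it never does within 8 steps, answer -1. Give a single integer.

Step 1: max=11/2, min=14/3, spread=5/6
Step 2: max=537/100, min=173/36, spread=127/225
Step 3: max=12707/2400, min=2653/540, spread=8243/21600
  -> spread < 1/2 first at step 3
Step 4: max=113987/21600, min=80239/16200, spread=4201/12960
Step 5: max=6793903/1296000, min=4861811/972000, spread=186893/777600
Step 6: max=406616117/77760000, min=293024269/58320000, spread=1910051/9331200
Step 7: max=24303228703/4665600000, min=17664423971/3499200000, spread=90079609/559872000
Step 8: max=1454620663277/279936000000, min=1062957658489/209952000000, spread=896250847/6718464000

Answer: 3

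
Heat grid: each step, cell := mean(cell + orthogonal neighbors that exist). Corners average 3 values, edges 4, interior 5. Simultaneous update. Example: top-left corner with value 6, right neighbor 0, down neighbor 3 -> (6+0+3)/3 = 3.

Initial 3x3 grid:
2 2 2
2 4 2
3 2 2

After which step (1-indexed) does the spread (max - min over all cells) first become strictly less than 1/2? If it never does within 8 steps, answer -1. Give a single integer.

Answer: 2

Derivation:
Step 1: max=11/4, min=2, spread=3/4
Step 2: max=47/18, min=89/40, spread=139/360
  -> spread < 1/2 first at step 2
Step 3: max=35923/14400, min=407/180, spread=1121/4800
Step 4: max=160709/64800, min=336301/144000, spread=187471/1296000
Step 5: max=9459223/3888000, min=1515683/648000, spread=2921/31104
Step 6: max=567122381/233280000, min=91956751/38880000, spread=24611/373248
Step 7: max=33806740207/13996800000, min=5526472847/2332800000, spread=207329/4478976
Step 8: max=2024844139829/839808000000, min=332925494659/139968000000, spread=1746635/53747712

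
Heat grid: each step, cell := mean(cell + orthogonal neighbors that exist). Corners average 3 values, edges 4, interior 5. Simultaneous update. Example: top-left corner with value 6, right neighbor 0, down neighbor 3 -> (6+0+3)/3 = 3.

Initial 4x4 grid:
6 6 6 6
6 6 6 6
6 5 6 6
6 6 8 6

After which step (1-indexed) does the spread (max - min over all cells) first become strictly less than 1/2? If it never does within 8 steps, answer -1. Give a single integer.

Step 1: max=20/3, min=23/4, spread=11/12
Step 2: max=1537/240, min=471/80, spread=31/60
Step 3: max=13687/2160, min=4739/800, spread=8917/21600
  -> spread < 1/2 first at step 3
Step 4: max=81089/12960, min=142481/24000, spread=207463/648000
Step 5: max=12083023/1944000, min=1284731/216000, spread=130111/486000
Step 6: max=360381193/58320000, min=38595341/6480000, spread=3255781/14580000
Step 7: max=10767810847/1749600000, min=1159818827/194400000, spread=82360351/437400000
Step 8: max=64394175701/10497600000, min=34852507469/5832000000, spread=2074577821/13122000000

Answer: 3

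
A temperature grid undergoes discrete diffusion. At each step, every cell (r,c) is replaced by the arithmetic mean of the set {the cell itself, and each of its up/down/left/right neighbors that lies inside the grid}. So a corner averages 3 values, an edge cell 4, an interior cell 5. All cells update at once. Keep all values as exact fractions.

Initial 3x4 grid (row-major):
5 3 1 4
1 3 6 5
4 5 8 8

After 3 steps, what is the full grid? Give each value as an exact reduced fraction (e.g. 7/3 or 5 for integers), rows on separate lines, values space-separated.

After step 1:
  3 3 7/2 10/3
  13/4 18/5 23/5 23/4
  10/3 5 27/4 7
After step 2:
  37/12 131/40 433/120 151/36
  791/240 389/100 121/25 1241/240
  139/36 1121/240 467/80 13/2
After step 3:
  2317/720 4157/1200 7163/1800 9341/2160
  50869/14400 11983/3000 1751/375 74539/14400
  2129/540 32867/7200 13109/2400 2101/360

Answer: 2317/720 4157/1200 7163/1800 9341/2160
50869/14400 11983/3000 1751/375 74539/14400
2129/540 32867/7200 13109/2400 2101/360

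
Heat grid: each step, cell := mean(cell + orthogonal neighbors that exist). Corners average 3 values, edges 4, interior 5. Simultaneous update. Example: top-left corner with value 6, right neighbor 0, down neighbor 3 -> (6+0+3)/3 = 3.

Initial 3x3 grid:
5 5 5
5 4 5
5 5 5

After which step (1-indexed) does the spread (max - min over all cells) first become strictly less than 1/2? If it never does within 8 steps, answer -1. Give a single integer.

Answer: 1

Derivation:
Step 1: max=5, min=19/4, spread=1/4
  -> spread < 1/2 first at step 1
Step 2: max=391/80, min=119/25, spread=51/400
Step 3: max=1753/360, min=23177/4800, spread=589/14400
Step 4: max=1398919/288000, min=145057/30000, spread=31859/1440000
Step 5: max=8735279/1800000, min=83708393/17280000, spread=751427/86400000
Step 6: max=5028936871/1036800000, min=523365313/108000000, spread=23149331/5184000000
Step 7: max=31425068111/6480000000, min=301557345737/62208000000, spread=616540643/311040000000
Step 8: max=18098467991239/3732480000000, min=1884887546017/388800000000, spread=17737747379/18662400000000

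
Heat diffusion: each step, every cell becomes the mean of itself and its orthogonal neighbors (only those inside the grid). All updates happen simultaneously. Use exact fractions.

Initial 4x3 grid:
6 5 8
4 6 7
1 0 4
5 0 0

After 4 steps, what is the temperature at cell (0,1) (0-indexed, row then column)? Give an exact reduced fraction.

Answer: 4411843/864000

Derivation:
Step 1: cell (0,1) = 25/4
Step 2: cell (0,1) = 1339/240
Step 3: cell (0,1) = 78497/14400
Step 4: cell (0,1) = 4411843/864000
Full grid after step 4:
  23251/4800 4411843/864000 687527/129600
  293279/72000 1566887/360000 242803/54000
  72413/24000 1103287/360000 177023/54000
  100039/43200 2007263/864000 317167/129600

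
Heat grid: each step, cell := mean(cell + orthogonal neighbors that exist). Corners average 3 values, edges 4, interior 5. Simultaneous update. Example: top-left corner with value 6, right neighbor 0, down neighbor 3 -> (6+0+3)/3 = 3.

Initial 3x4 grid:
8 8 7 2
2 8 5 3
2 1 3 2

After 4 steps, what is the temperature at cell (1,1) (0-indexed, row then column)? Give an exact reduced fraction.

Step 1: cell (1,1) = 24/5
Step 2: cell (1,1) = 21/4
Step 3: cell (1,1) = 2767/600
Step 4: cell (1,1) = 16931/3600
Full grid after step 4:
  23239/4320 75407/14400 71143/14400 2119/480
  100513/21600 16931/3600 7657/1800 173399/43200
  53117/12960 167771/43200 163079/43200 45473/12960

Answer: 16931/3600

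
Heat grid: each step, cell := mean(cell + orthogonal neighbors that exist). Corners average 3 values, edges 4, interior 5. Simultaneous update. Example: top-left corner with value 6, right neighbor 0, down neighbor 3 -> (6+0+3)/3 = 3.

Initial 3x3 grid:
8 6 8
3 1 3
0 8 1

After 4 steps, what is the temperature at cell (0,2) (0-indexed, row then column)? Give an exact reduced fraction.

Step 1: cell (0,2) = 17/3
Step 2: cell (0,2) = 44/9
Step 3: cell (0,2) = 652/135
Step 4: cell (0,2) = 73213/16200
Full grid after step 4:
  577829/129600 3992693/864000 73213/16200
  445321/108000 81137/20000 3626443/864000
  236227/64800 1611659/432000 160643/43200

Answer: 73213/16200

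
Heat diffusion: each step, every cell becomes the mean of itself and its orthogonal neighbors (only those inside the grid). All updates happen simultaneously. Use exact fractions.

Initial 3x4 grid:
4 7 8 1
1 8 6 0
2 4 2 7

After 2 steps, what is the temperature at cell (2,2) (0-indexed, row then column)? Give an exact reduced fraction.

Step 1: cell (2,2) = 19/4
Step 2: cell (2,2) = 331/80
Full grid after step 2:
  29/6 429/80 401/80 4
  917/240 49/10 19/4 143/40
  121/36 977/240 331/80 15/4

Answer: 331/80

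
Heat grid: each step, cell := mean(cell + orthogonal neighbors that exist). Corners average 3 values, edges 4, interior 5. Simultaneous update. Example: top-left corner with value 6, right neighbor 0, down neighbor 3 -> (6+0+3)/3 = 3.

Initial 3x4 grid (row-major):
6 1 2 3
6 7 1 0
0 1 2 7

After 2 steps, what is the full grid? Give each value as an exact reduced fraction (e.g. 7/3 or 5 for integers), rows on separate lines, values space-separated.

After step 1:
  13/3 4 7/4 5/3
  19/4 16/5 12/5 11/4
  7/3 5/2 11/4 3
After step 2:
  157/36 797/240 589/240 37/18
  877/240 337/100 257/100 589/240
  115/36 647/240 213/80 17/6

Answer: 157/36 797/240 589/240 37/18
877/240 337/100 257/100 589/240
115/36 647/240 213/80 17/6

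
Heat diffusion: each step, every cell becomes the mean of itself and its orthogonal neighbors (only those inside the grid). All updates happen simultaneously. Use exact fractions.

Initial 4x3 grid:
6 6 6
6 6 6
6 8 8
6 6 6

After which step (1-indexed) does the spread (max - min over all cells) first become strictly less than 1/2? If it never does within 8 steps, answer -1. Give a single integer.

Step 1: max=7, min=6, spread=1
Step 2: max=809/120, min=6, spread=89/120
Step 3: max=898/135, min=733/120, spread=587/1080
Step 4: max=428617/64800, min=7393/1200, spread=5879/12960
  -> spread < 1/2 first at step 4
Step 5: max=25525553/3888000, min=20974/3375, spread=272701/777600
Step 6: max=1524135967/233280000, min=40489247/6480000, spread=2660923/9331200
Step 7: max=91039329053/13996800000, min=271214797/43200000, spread=126629393/559872000
Step 8: max=5444463199927/839808000000, min=146958183307/23328000000, spread=1231748807/6718464000

Answer: 4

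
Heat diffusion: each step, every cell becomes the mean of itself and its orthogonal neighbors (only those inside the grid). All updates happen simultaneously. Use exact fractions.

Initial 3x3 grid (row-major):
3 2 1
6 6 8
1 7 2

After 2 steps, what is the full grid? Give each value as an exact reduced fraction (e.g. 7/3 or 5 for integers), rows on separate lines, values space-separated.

Answer: 32/9 121/30 131/36
68/15 421/100 1163/240
38/9 151/30 167/36

Derivation:
After step 1:
  11/3 3 11/3
  4 29/5 17/4
  14/3 4 17/3
After step 2:
  32/9 121/30 131/36
  68/15 421/100 1163/240
  38/9 151/30 167/36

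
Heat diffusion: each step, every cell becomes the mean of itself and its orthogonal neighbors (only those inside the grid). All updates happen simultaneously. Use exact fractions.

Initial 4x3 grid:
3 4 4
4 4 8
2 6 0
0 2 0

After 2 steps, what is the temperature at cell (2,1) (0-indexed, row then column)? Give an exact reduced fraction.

Step 1: cell (2,1) = 14/5
Step 2: cell (2,1) = 33/10
Full grid after step 2:
  32/9 359/80 157/36
  907/240 19/5 541/120
  623/240 33/10 329/120
  19/9 17/10 37/18

Answer: 33/10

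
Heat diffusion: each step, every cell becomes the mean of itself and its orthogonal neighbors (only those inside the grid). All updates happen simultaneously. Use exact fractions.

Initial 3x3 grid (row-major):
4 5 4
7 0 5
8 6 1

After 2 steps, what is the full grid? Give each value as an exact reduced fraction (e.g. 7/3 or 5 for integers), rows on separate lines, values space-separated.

After step 1:
  16/3 13/4 14/3
  19/4 23/5 5/2
  7 15/4 4
After step 2:
  40/9 357/80 125/36
  1301/240 377/100 473/120
  31/6 387/80 41/12

Answer: 40/9 357/80 125/36
1301/240 377/100 473/120
31/6 387/80 41/12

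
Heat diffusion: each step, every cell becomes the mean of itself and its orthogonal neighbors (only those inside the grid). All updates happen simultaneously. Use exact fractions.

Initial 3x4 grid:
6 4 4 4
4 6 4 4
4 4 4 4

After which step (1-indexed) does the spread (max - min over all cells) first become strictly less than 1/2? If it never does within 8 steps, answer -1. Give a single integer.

Step 1: max=5, min=4, spread=1
Step 2: max=44/9, min=4, spread=8/9
Step 3: max=16709/3600, min=813/200, spread=83/144
Step 4: max=149969/32400, min=14791/3600, spread=337/648
Step 5: max=8836021/1944000, min=999551/240000, spread=7396579/19440000
  -> spread < 1/2 first at step 5
Step 6: max=526862039/116640000, min=27143273/6480000, spread=61253/186624
Step 7: max=31343141401/6998400000, min=1641478057/388800000, spread=14372291/55987200
Step 8: max=1871350572059/419904000000, min=98947492163/23328000000, spread=144473141/671846400

Answer: 5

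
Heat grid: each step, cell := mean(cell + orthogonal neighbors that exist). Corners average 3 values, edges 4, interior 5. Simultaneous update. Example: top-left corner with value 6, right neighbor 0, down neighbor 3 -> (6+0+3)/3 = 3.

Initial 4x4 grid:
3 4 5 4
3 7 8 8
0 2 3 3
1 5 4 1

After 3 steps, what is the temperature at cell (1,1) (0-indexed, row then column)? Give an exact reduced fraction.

Step 1: cell (1,1) = 24/5
Step 2: cell (1,1) = 112/25
Step 3: cell (1,1) = 24929/6000
Full grid after step 3:
  8303/2160 1027/225 467/90 5891/1080
  25229/7200 24929/6000 2953/600 725/144
  2253/800 1739/500 23917/6000 15053/3600
  457/180 6989/2400 24271/7200 1511/432

Answer: 24929/6000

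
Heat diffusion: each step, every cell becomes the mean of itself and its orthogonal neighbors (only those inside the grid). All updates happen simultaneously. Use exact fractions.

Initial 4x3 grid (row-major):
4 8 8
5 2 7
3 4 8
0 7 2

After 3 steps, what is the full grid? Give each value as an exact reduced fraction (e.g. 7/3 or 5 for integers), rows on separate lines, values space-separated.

After step 1:
  17/3 11/2 23/3
  7/2 26/5 25/4
  3 24/5 21/4
  10/3 13/4 17/3
After step 2:
  44/9 721/120 233/36
  521/120 101/20 731/120
  439/120 43/10 659/120
  115/36 341/80 85/18
After step 3:
  2743/540 8071/1440 3343/540
  3229/720 619/120 4159/720
  2789/720 1821/400 3709/720
  8003/2160 791/192 10423/2160

Answer: 2743/540 8071/1440 3343/540
3229/720 619/120 4159/720
2789/720 1821/400 3709/720
8003/2160 791/192 10423/2160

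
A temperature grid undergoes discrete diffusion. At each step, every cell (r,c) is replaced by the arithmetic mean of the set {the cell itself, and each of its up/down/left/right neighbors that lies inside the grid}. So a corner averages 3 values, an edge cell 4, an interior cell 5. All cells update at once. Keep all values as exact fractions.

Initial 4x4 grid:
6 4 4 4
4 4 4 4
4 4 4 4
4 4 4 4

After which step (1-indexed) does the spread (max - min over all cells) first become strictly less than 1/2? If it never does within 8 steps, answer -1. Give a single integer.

Answer: 3

Derivation:
Step 1: max=14/3, min=4, spread=2/3
Step 2: max=41/9, min=4, spread=5/9
Step 3: max=473/108, min=4, spread=41/108
  -> spread < 1/2 first at step 3
Step 4: max=14003/3240, min=4, spread=1043/3240
Step 5: max=414353/97200, min=4, spread=25553/97200
Step 6: max=12335459/2916000, min=36079/9000, spread=645863/2916000
Step 7: max=367561691/87480000, min=240971/60000, spread=16225973/87480000
Step 8: max=10975077983/2624400000, min=108701/27000, spread=409340783/2624400000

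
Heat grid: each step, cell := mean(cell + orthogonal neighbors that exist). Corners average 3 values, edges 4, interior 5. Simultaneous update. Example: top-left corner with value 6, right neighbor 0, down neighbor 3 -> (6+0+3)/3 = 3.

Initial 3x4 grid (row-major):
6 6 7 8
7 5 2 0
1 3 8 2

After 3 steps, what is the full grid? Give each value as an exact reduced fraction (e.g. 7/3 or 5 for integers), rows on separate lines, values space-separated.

Answer: 5833/1080 7723/1440 2381/480 3313/720
4693/960 947/200 5341/1200 182/45
9451/2160 383/90 2819/720 2021/540

Derivation:
After step 1:
  19/3 6 23/4 5
  19/4 23/5 22/5 3
  11/3 17/4 15/4 10/3
After step 2:
  205/36 1361/240 423/80 55/12
  387/80 24/5 43/10 59/15
  38/9 61/15 59/15 121/36
After step 3:
  5833/1080 7723/1440 2381/480 3313/720
  4693/960 947/200 5341/1200 182/45
  9451/2160 383/90 2819/720 2021/540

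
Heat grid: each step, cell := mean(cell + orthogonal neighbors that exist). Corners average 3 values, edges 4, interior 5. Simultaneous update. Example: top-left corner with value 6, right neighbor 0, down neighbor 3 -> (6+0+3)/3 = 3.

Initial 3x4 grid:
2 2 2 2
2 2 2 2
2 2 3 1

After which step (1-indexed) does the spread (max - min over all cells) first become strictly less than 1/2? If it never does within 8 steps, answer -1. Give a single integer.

Step 1: max=9/4, min=7/4, spread=1/2
Step 2: max=169/80, min=23/12, spread=47/240
  -> spread < 1/2 first at step 2
Step 3: max=5009/2400, min=9373/4800, spread=43/320
Step 4: max=44489/21600, min=85343/43200, spread=727/8640
Step 5: max=4424531/2160000, min=34443493/17280000, spread=63517/1152000
Step 6: max=39752711/19440000, min=310583963/155520000, spread=297509/6220800
Step 7: max=1188860087/583200000, min=18703315417/9331200000, spread=12737839/373248000
Step 8: max=35626884179/17496000000, min=1123613018603/559872000000, spread=131578201/4478976000

Answer: 2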